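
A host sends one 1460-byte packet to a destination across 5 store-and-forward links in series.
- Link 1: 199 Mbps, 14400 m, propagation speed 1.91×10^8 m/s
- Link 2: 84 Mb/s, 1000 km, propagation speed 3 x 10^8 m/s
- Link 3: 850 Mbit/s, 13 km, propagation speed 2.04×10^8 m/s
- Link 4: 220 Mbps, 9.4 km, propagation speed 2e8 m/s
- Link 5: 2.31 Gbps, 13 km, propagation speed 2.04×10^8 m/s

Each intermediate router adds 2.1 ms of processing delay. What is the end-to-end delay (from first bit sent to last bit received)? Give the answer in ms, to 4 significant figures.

12.25 ms

L = 1460 × 8 = 11680 bits.
Transmission delays (L/R per hop): 0.0586935, 0.139048, 0.0137412, 0.0530909, 0.00505628 ms; sum = 0.269629 ms.
Propagation delays (d/s per hop): 0.0753927, 3.33333, 0.0637255, 0.047, 0.0637255 ms; sum = 3.58318 ms.
Processing at 4 router(s): 4 × 2.1 ms = 8.4 ms.
End-to-end = 12.25 ms.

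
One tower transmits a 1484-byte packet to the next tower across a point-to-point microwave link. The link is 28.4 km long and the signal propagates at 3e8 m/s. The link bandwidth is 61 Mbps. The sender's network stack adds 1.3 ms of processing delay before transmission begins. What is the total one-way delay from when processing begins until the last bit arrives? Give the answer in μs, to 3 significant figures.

L = 1484 × 8 = 11872 bits.
Transmission delay = L/R = 11872 / 61000000 = 194.623 μs.
Propagation delay = d/s = 28400 m / 300000000 m/s = 94.6667 μs.
Plus processing delay 1.3 ms = 1300 μs.
Total = 1590 μs.

1590 μs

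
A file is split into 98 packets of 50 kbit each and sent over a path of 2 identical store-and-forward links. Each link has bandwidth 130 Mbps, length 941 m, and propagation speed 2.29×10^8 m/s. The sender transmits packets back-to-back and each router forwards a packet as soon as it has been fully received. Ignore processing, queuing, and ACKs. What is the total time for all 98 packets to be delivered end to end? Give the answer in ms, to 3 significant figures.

Per-hop transmission t_tx = L/R = 50000/130000000 = 0.384615 ms.
Per-hop propagation t_prop = 941/229000000 = 0.00410917 ms.
Pipeline fill: first packet needs 2·t_tx to clear all hops; remaining 97 packets each add one t_tx.
Total = (2+98-1)·t_tx + 2·t_prop = 99·0.384615 + 2·0.00410917 = 38.1 ms.

38.1 ms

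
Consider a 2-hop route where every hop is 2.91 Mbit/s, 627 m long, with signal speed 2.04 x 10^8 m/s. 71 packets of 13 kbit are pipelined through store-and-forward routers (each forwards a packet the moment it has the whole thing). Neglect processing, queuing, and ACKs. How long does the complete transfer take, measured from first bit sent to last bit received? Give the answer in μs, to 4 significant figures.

321700 μs

Per-hop transmission t_tx = L/R = 13000/2910000 = 4467.35 μs.
Per-hop propagation t_prop = 627/204000000 = 3.07353 μs.
Pipeline fill: first packet needs 2·t_tx to clear all hops; remaining 70 packets each add one t_tx.
Total = (2+71-1)·t_tx + 2·t_prop = 72·4467.35 + 2·3.07353 = 321700 μs.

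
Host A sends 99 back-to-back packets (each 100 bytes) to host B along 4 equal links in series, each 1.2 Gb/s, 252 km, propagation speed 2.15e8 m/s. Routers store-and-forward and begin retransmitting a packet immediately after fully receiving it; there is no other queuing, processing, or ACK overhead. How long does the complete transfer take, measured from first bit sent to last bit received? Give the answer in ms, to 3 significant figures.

Per-hop transmission t_tx = L/R = 800/1200000000 = 0.000666667 ms.
Per-hop propagation t_prop = 252000/215000000 = 1.17209 ms.
Pipeline fill: first packet needs 4·t_tx to clear all hops; remaining 98 packets each add one t_tx.
Total = (4+99-1)·t_tx + 4·t_prop = 102·0.000666667 + 4·1.17209 = 4.76 ms.

4.76 ms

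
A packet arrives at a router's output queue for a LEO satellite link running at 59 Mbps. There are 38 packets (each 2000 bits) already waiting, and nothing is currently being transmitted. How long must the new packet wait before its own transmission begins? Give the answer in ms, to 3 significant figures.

1.29 ms

Each queued packet: L/R = 2000/59000000 = 0.0338983 ms.
38 queued → 1.28814 ms.
Queuing delay = 1.29 ms.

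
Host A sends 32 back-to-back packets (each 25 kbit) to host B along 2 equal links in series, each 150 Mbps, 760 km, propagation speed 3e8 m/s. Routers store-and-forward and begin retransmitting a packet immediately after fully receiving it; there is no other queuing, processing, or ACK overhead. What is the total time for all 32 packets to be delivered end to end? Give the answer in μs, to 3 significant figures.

10600 μs

Per-hop transmission t_tx = L/R = 25000/150000000 = 166.667 μs.
Per-hop propagation t_prop = 760000/300000000 = 2533.33 μs.
Pipeline fill: first packet needs 2·t_tx to clear all hops; remaining 31 packets each add one t_tx.
Total = (2+32-1)·t_tx + 2·t_prop = 33·166.667 + 2·2533.33 = 10600 μs.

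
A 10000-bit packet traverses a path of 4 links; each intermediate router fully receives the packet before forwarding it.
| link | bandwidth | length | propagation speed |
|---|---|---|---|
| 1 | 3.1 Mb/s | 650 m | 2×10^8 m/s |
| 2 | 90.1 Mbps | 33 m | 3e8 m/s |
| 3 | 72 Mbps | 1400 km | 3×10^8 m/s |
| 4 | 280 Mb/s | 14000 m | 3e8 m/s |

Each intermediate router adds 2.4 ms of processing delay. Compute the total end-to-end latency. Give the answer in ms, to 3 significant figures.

15.4 ms

Transmission delays (L/R per hop): 3.22581, 0.110988, 0.138889, 0.0357143 ms; sum = 3.5114 ms.
Propagation delays (d/s per hop): 0.00325, 0.00011, 4.66667, 0.0466667 ms; sum = 4.71669 ms.
Processing at 3 router(s): 3 × 2.4 ms = 7.2 ms.
End-to-end = 15.4 ms.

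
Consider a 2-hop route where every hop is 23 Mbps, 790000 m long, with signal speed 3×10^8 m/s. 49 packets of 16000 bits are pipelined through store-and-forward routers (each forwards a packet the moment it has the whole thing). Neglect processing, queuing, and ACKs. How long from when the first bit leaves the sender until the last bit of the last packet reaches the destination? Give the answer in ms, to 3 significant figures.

40.0 ms

Per-hop transmission t_tx = L/R = 16000/23000000 = 0.695652 ms.
Per-hop propagation t_prop = 790000/300000000 = 2.63333 ms.
Pipeline fill: first packet needs 2·t_tx to clear all hops; remaining 48 packets each add one t_tx.
Total = (2+49-1)·t_tx + 2·t_prop = 50·0.695652 + 2·2.63333 = 40.0 ms.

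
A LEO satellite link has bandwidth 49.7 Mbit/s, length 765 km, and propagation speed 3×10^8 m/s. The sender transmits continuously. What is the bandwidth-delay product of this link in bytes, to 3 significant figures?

15800 bytes

Propagation delay = 765000 / 300000000 = 0.00255 s.
BDP = R × t_prop = 49700000 × 0.00255 = 126735 bits.
In bytes: 126735/8 = 15800 bytes.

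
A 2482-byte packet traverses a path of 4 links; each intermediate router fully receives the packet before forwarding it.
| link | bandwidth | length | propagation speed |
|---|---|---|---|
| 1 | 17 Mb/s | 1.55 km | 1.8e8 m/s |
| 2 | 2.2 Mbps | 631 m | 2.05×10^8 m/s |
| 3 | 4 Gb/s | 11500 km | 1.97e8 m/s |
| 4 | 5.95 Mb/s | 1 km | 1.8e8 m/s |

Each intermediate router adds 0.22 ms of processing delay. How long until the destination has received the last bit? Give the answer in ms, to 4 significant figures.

L = 2482 × 8 = 19856 bits.
Transmission delays (L/R per hop): 1.168, 9.02545, 0.004964, 3.33714 ms; sum = 13.5356 ms.
Propagation delays (d/s per hop): 0.00861111, 0.00307805, 58.3756, 0.00555556 ms; sum = 58.3929 ms.
Processing at 3 router(s): 3 × 0.22 ms = 0.66 ms.
End-to-end = 72.59 ms.

72.59 ms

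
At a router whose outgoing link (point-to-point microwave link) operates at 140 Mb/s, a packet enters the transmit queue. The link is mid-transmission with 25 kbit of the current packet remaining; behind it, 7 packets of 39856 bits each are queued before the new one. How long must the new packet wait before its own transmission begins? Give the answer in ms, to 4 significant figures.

2.171 ms

Each queued packet: L/R = 39856/140000000 = 0.284686 ms.
7 queued → 1.9928 ms.
Plus remaining 25000 bits of current packet: 0.178571 ms.
Queuing delay = 2.171 ms.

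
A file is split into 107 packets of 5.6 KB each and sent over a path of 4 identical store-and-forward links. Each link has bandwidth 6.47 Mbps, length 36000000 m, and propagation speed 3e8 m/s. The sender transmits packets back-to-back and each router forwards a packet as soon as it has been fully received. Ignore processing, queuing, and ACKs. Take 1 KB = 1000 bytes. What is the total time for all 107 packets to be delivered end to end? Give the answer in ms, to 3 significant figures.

Per-hop transmission t_tx = L/R = 44800/6470000 = 6.92427 ms.
Per-hop propagation t_prop = 36000000/300000000 = 120 ms.
Pipeline fill: first packet needs 4·t_tx to clear all hops; remaining 106 packets each add one t_tx.
Total = (4+107-1)·t_tx + 4·t_prop = 110·6.92427 + 4·120 = 1240 ms.

1240 ms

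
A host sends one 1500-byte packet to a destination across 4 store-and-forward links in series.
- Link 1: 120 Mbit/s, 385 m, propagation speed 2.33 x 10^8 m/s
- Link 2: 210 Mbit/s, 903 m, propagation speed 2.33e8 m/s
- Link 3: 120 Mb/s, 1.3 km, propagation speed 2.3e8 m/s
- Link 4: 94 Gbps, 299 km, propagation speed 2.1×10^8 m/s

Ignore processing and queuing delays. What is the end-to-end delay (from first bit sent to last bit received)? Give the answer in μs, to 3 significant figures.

L = 1500 × 8 = 12000 bits.
Transmission delays (L/R per hop): 100, 57.1429, 100, 0.12766 μs; sum = 257.271 μs.
Propagation delays (d/s per hop): 1.65236, 3.87554, 5.65217, 1423.81 μs; sum = 1434.99 μs.
End-to-end = 1690 μs.

1690 μs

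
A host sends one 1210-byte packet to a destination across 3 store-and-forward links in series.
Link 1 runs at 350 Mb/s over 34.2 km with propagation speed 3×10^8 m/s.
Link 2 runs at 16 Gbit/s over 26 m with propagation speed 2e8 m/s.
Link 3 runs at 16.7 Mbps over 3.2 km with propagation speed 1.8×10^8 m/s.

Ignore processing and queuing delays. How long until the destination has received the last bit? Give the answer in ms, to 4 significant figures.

0.7398 ms

L = 1210 × 8 = 9680 bits.
Transmission delays (L/R per hop): 0.0276571, 0.000605, 0.579641 ms; sum = 0.607903 ms.
Propagation delays (d/s per hop): 0.114, 0.00013, 0.0177778 ms; sum = 0.131908 ms.
End-to-end = 0.7398 ms.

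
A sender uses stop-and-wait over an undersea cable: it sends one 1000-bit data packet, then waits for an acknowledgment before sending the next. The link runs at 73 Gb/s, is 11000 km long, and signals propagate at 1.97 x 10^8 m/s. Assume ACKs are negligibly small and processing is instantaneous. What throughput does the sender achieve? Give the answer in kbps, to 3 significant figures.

8.95 kbps

t_tx = L/R = 1000/73000000000 = 1.36986e-08 s.
t_prop = 11000000/197000000 = 0.0558376 s; RTT = 0.111675 s.
Cycle = t_tx + RTT = 0.111675 s.
Throughput = L / cycle = 1000 / 0.111675 = 8.95 kbps.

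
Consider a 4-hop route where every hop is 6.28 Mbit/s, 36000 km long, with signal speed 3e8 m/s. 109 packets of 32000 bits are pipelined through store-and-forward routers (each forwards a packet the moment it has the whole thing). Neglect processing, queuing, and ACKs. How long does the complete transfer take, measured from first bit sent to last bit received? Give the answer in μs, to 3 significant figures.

Per-hop transmission t_tx = L/R = 32000/6280000 = 5095.54 μs.
Per-hop propagation t_prop = 36000000/300000000 = 120000 μs.
Pipeline fill: first packet needs 4·t_tx to clear all hops; remaining 108 packets each add one t_tx.
Total = (4+109-1)·t_tx + 4·t_prop = 112·5095.54 + 4·120000 = 1050000 μs.

1050000 μs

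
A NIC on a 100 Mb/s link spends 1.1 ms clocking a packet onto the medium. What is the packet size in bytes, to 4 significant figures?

13750 bytes

L = R × t_tx = 100000000 b/s × 0.0011 s = 110000 bits.
In bytes: 110000 / 8 = 13750 bytes.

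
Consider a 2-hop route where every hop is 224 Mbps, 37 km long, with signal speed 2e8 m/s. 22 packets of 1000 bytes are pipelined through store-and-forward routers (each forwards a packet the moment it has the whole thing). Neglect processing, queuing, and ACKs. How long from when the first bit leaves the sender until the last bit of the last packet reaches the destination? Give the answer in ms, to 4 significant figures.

1.191 ms

Per-hop transmission t_tx = L/R = 8000/224000000 = 0.0357143 ms.
Per-hop propagation t_prop = 37000/200000000 = 0.185 ms.
Pipeline fill: first packet needs 2·t_tx to clear all hops; remaining 21 packets each add one t_tx.
Total = (2+22-1)·t_tx + 2·t_prop = 23·0.0357143 + 2·0.185 = 1.191 ms.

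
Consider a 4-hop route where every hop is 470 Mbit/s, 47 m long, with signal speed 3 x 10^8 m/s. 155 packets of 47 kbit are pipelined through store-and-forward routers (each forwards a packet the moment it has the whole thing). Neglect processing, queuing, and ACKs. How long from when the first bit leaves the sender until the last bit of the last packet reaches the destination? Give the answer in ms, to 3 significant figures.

Per-hop transmission t_tx = L/R = 47000/470000000 = 0.1 ms.
Per-hop propagation t_prop = 47/300000000 = 0.000156667 ms.
Pipeline fill: first packet needs 4·t_tx to clear all hops; remaining 154 packets each add one t_tx.
Total = (4+155-1)·t_tx + 4·t_prop = 158·0.1 + 4·0.000156667 = 15.8 ms.

15.8 ms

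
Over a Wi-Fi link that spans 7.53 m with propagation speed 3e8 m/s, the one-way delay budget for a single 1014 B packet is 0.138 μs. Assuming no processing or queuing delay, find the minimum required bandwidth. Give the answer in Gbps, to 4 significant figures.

L = 8112 bits.
Propagation delay = 7.53 / 300000000 = 0.0251 μs.
Transmission budget = 0.138 − 0.0251 = 0.1129 μs.
R ≥ L / t_tx = 8112 bits / 1.129e-07 s = 71.85 Gbps.

71.85 Gbps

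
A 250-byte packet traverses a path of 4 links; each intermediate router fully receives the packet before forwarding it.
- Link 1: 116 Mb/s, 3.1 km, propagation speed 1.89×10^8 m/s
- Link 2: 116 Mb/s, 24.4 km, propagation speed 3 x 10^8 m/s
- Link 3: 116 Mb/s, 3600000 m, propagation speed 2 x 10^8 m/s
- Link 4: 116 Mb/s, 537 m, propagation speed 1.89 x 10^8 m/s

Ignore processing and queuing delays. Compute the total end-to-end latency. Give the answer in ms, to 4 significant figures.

L = 250 × 8 = 2000 bits.
Transmission delay per hop = L/R = 2000/116000000 = 0.0172414 ms; 4 hops → 0.0689655 ms.
Propagation delays (d/s per hop): 0.0164021, 0.0813333, 18, 0.00284127 ms; sum = 18.1006 ms.
End-to-end = 18.17 ms.

18.17 ms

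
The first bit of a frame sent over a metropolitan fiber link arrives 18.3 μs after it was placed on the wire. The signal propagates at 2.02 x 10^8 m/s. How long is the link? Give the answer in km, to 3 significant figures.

3.70 km

d = s × t_prop = 202000000 × 1.83e-05 = 3.70 km.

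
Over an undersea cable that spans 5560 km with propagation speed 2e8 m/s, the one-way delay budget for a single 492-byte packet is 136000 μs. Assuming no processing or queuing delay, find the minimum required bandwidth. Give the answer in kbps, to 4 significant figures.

L = 3936 bits.
Propagation delay = 5560000 / 200000000 = 27800 μs.
Transmission budget = 136000 − 27800 = 108200 μs.
R ≥ L / t_tx = 3936 bits / 0.1082 s = 36.38 kbps.

36.38 kbps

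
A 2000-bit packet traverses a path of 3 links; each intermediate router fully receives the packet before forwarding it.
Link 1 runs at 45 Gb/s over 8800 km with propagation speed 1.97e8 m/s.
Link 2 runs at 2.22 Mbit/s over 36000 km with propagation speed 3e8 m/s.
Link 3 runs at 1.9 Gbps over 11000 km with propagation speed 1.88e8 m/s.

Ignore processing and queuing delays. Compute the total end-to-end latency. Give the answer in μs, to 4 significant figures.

224100 μs

Transmission delays (L/R per hop): 0.0444444, 900.901, 1.05263 μs; sum = 901.998 μs.
Propagation delays (d/s per hop): 44670.1, 120000, 58510.6 μs; sum = 223181 μs.
End-to-end = 224100 μs.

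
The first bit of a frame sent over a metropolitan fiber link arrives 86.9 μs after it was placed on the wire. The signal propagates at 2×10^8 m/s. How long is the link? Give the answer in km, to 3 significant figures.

d = s × t_prop = 200000000 × 8.69e-05 = 17.4 km.

17.4 km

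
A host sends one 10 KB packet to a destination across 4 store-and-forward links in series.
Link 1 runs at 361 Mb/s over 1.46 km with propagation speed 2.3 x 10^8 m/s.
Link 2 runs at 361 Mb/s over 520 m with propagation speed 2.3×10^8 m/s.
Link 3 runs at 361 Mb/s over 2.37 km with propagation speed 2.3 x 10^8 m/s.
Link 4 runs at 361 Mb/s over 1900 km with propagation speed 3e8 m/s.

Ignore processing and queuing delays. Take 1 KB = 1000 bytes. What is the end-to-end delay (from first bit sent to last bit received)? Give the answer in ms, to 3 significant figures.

7.24 ms

L = 80000 bits.
Transmission delay per hop = L/R = 80000/361000000 = 0.221607 ms; 4 hops → 0.886427 ms.
Propagation delays (d/s per hop): 0.00634783, 0.00226087, 0.0103043, 6.33333 ms; sum = 6.35225 ms.
End-to-end = 7.24 ms.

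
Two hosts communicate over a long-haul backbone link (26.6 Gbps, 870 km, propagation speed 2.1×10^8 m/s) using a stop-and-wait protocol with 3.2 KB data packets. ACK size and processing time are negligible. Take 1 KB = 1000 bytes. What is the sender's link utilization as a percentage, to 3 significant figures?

0.0116 %

t_tx = L/R = 25600/26600000000 = 9.62406e-07 s.
t_prop = 870000/210000000 = 0.00414286 s; RTT = 0.00828571 s.
Cycle = t_tx + RTT = 0.00828668 s.
Utilization = t_tx / cycle = 9.62406e-07/0.00828668 = 0.0116 %.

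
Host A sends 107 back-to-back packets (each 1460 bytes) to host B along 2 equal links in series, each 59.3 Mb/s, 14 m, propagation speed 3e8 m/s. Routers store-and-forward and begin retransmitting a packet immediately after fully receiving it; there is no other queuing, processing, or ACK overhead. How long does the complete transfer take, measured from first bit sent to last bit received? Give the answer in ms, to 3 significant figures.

Per-hop transmission t_tx = L/R = 11680/59300000 = 0.196965 ms.
Per-hop propagation t_prop = 14/300000000 = 4.66667e-05 ms.
Pipeline fill: first packet needs 2·t_tx to clear all hops; remaining 106 packets each add one t_tx.
Total = (2+107-1)·t_tx + 2·t_prop = 108·0.196965 + 2·4.66667e-05 = 21.3 ms.

21.3 ms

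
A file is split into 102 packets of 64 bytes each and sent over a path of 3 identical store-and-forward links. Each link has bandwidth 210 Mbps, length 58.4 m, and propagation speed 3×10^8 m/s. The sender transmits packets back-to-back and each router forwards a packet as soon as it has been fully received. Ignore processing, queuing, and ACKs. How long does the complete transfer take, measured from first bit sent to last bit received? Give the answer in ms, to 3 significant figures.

0.254 ms

Per-hop transmission t_tx = L/R = 512/210000000 = 0.0024381 ms.
Per-hop propagation t_prop = 58.4/300000000 = 0.000194667 ms.
Pipeline fill: first packet needs 3·t_tx to clear all hops; remaining 101 packets each add one t_tx.
Total = (3+102-1)·t_tx + 3·t_prop = 104·0.0024381 + 3·0.000194667 = 0.254 ms.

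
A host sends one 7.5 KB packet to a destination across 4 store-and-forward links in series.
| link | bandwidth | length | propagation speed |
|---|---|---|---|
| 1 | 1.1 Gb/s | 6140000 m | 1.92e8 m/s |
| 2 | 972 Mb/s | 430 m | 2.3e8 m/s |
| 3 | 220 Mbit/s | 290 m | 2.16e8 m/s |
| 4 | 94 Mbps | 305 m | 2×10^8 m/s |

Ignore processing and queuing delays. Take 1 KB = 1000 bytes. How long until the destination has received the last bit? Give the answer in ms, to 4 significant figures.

33.01 ms

L = 60000 bits.
Transmission delays (L/R per hop): 0.0545455, 0.0617284, 0.272727, 0.638298 ms; sum = 1.0273 ms.
Propagation delays (d/s per hop): 31.9792, 0.00186957, 0.00134259, 0.001525 ms; sum = 31.9839 ms.
End-to-end = 33.01 ms.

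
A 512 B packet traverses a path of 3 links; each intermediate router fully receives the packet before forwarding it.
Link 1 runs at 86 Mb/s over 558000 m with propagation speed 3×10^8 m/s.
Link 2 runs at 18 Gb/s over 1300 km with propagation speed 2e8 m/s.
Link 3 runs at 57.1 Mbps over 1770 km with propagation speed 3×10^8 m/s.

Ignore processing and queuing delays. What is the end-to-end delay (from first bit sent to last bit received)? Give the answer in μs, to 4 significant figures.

L = 512 × 8 = 4096 bits.
Transmission delays (L/R per hop): 47.6279, 0.227556, 71.7338 μs; sum = 119.589 μs.
Propagation delays (d/s per hop): 1860, 6500, 5900 μs; sum = 14260 μs.
End-to-end = 14380 μs.

14380 μs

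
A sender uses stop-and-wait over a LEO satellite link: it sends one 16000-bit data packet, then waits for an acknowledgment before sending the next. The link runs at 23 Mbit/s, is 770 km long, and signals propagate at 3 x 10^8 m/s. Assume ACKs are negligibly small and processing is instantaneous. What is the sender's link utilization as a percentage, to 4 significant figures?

t_tx = L/R = 16000/23000000 = 0.000695652 s.
t_prop = 770000/300000000 = 0.00256667 s; RTT = 0.00513333 s.
Cycle = t_tx + RTT = 0.00582899 s.
Utilization = t_tx / cycle = 0.000695652/0.00582899 = 11.93 %.

11.93 %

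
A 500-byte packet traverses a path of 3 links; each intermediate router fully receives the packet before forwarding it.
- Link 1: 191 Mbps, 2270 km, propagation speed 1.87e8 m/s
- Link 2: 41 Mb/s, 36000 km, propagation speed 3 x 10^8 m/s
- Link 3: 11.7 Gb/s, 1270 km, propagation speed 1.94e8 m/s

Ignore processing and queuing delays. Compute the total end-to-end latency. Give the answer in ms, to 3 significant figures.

139 ms

L = 500 × 8 = 4000 bits.
Transmission delays (L/R per hop): 0.0209424, 0.097561, 0.00034188 ms; sum = 0.118845 ms.
Propagation delays (d/s per hop): 12.139, 120, 6.54639 ms; sum = 138.685 ms.
End-to-end = 139 ms.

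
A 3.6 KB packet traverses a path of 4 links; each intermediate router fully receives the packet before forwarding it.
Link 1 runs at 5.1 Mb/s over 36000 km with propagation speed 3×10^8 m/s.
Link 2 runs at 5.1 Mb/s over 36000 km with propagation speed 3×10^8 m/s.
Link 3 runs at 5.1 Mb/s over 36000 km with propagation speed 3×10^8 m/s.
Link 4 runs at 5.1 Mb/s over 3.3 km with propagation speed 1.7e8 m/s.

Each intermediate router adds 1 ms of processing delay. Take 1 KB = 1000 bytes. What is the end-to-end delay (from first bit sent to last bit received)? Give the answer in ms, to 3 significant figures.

L = 28800 bits.
Transmission delay per hop = L/R = 28800/5100000 = 5.64706 ms; 4 hops → 22.5882 ms.
Propagation delays (d/s per hop): 120, 120, 120, 0.0194118 ms; sum = 360.019 ms.
Processing at 3 router(s): 3 × 1 ms = 3 ms.
End-to-end = 386 ms.

386 ms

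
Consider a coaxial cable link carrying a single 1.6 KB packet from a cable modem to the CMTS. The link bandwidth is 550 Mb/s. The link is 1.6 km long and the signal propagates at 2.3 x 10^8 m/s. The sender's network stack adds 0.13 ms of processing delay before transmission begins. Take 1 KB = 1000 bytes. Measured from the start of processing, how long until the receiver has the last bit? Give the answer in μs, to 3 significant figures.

L = 12800 bits.
Transmission delay = L/R = 12800 / 550000000 = 23.2727 μs.
Propagation delay = d/s = 1600 m / 2.3e+08 m/s = 6.95652 μs.
Plus processing delay 0.13 ms = 130 μs.
Total = 160 μs.

160 μs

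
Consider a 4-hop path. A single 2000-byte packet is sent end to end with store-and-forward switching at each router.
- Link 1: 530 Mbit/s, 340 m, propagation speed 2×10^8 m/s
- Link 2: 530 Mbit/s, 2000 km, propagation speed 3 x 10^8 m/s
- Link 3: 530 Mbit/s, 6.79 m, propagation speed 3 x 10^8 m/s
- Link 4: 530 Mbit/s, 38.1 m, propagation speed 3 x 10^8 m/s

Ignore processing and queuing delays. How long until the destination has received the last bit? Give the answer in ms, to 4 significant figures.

L = 2000 × 8 = 16000 bits.
Transmission delay per hop = L/R = 16000/530000000 = 0.0301887 ms; 4 hops → 0.120755 ms.
Propagation delays (d/s per hop): 0.0017, 6.66667, 2.26333e-05, 0.000127 ms; sum = 6.66852 ms.
End-to-end = 6.789 ms.

6.789 ms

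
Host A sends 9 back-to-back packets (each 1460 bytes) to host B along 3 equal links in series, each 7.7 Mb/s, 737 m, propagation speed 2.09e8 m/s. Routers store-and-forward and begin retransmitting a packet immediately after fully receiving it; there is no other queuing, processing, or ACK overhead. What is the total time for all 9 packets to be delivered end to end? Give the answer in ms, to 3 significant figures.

Per-hop transmission t_tx = L/R = 11680/7700000 = 1.51688 ms.
Per-hop propagation t_prop = 737/209000000 = 0.00352632 ms.
Pipeline fill: first packet needs 3·t_tx to clear all hops; remaining 8 packets each add one t_tx.
Total = (3+9-1)·t_tx + 3·t_prop = 11·1.51688 + 3·0.00352632 = 16.7 ms.

16.7 ms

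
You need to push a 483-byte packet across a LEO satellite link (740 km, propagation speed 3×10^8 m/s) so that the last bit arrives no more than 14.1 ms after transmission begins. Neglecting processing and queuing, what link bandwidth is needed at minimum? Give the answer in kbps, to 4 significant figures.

332.1 kbps

L = 3864 bits.
Propagation delay = 740000 / 300000000 = 2.46667 ms.
Transmission budget = 14.1 − 2.46667 = 11.6333 ms.
R ≥ L / t_tx = 3864 bits / 0.0116333 s = 332.1 kbps.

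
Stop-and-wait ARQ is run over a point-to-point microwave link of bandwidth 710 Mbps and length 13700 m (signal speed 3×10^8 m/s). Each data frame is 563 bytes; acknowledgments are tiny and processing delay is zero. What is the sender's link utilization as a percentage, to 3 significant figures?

t_tx = L/R = 4504/710000000 = 6.34366e-06 s.
t_prop = 13700/300000000 = 4.56667e-05 s; RTT = 9.13333e-05 s.
Cycle = t_tx + RTT = 9.7677e-05 s.
Utilization = t_tx / cycle = 6.34366e-06/9.7677e-05 = 6.49 %.

6.49 %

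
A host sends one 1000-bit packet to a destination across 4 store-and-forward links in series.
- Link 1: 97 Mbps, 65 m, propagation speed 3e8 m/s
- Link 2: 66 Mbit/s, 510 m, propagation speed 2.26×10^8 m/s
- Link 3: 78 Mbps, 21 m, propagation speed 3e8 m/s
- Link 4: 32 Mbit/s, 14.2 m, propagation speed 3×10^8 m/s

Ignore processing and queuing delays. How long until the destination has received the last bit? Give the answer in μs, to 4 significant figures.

Transmission delays (L/R per hop): 10.3093, 15.1515, 12.8205, 31.25 μs; sum = 69.5313 μs.
Propagation delays (d/s per hop): 0.216667, 2.25664, 0.07, 0.0473333 μs; sum = 2.59064 μs.
End-to-end = 72.12 μs.

72.12 μs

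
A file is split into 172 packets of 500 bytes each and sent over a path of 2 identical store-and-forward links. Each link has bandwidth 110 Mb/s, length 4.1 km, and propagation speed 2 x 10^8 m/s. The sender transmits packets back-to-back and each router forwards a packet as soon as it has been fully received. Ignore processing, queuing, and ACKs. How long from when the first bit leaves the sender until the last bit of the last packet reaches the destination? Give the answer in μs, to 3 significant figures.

6330 μs

Per-hop transmission t_tx = L/R = 4000/110000000 = 36.3636 μs.
Per-hop propagation t_prop = 4100/200000000 = 20.5 μs.
Pipeline fill: first packet needs 2·t_tx to clear all hops; remaining 171 packets each add one t_tx.
Total = (2+172-1)·t_tx + 2·t_prop = 173·36.3636 + 2·20.5 = 6330 μs.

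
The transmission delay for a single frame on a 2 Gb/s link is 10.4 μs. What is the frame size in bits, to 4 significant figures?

20800 bits

L = R × t_tx = 2000000000 b/s × 1.04e-05 s = 20800 bits.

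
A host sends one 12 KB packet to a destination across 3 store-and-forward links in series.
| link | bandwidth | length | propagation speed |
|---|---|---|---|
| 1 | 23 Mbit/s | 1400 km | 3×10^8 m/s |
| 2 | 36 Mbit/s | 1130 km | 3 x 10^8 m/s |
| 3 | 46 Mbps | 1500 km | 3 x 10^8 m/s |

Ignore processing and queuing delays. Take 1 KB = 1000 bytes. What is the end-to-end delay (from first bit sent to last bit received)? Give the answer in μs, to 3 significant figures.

L = 96000 bits.
Transmission delays (L/R per hop): 4173.91, 2666.67, 2086.96 μs; sum = 8927.54 μs.
Propagation delays (d/s per hop): 4666.67, 3766.67, 5000 μs; sum = 13433.3 μs.
End-to-end = 22400 μs.

22400 μs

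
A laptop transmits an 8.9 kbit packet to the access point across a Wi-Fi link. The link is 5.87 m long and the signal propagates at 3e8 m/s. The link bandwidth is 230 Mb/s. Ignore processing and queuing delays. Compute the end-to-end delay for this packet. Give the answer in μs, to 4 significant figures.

L = 8900 bits.
Transmission delay = L/R = 8900 / 230000000 = 38.6957 μs.
Propagation delay = d/s = 5.87 m / 300000000 m/s = 0.0195667 μs.
Total = 38.72 μs.

38.72 μs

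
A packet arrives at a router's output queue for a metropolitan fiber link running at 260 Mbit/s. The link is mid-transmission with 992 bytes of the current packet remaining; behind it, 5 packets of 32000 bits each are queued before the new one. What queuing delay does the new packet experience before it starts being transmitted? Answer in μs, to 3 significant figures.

Each queued packet: L/R = 32000/260000000 = 123.077 μs.
5 queued → 615.385 μs.
Plus remaining 7936 bits of current packet: 30.5231 μs.
Queuing delay = 646 μs.

646 μs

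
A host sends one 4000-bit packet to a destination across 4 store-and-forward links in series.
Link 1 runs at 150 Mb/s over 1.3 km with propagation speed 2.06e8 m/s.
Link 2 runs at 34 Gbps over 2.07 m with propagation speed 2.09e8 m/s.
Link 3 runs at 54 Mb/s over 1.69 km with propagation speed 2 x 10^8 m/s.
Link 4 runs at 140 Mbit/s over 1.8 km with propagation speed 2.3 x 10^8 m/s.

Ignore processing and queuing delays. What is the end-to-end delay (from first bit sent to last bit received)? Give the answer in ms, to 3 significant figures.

0.152 ms

Transmission delays (L/R per hop): 0.0266667, 0.000117647, 0.0740741, 0.0285714 ms; sum = 0.12943 ms.
Propagation delays (d/s per hop): 0.00631068, 9.90431e-06, 0.00845, 0.00782609 ms; sum = 0.0225967 ms.
End-to-end = 0.152 ms.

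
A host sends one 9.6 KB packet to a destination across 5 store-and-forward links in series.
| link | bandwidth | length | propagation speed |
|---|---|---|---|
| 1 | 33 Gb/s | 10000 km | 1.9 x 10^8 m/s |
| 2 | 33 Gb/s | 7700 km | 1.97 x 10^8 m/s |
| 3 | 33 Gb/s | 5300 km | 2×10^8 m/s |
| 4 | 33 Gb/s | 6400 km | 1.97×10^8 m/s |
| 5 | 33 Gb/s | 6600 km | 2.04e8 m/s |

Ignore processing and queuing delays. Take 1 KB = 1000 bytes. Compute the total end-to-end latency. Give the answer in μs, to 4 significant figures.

183100 μs

L = 76800 bits.
Transmission delay per hop = L/R = 76800/33000000000 = 2.32727 μs; 5 hops → 11.6364 μs.
Propagation delays (d/s per hop): 52631.6, 39086.3, 26500, 32487.3, 32352.9 μs; sum = 183058 μs.
End-to-end = 183100 μs.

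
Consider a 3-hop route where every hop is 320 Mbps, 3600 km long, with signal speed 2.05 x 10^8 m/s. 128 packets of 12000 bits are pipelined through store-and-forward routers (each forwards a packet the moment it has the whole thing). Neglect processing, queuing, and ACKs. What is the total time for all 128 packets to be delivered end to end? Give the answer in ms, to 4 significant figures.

Per-hop transmission t_tx = L/R = 12000/320000000 = 0.0375 ms.
Per-hop propagation t_prop = 3600000/2.05e+08 = 17.561 ms.
Pipeline fill: first packet needs 3·t_tx to clear all hops; remaining 127 packets each add one t_tx.
Total = (3+128-1)·t_tx + 3·t_prop = 130·0.0375 + 3·17.561 = 57.56 ms.

57.56 ms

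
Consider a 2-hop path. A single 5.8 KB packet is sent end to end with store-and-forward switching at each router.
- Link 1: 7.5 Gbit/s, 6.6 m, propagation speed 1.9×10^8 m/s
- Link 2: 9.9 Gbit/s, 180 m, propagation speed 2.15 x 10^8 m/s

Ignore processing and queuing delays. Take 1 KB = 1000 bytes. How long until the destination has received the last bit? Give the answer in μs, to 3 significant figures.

L = 46400 bits.
Transmission delays (L/R per hop): 6.18667, 4.68687 μs; sum = 10.8735 μs.
Propagation delays (d/s per hop): 0.0347368, 0.837209 μs; sum = 0.871946 μs.
End-to-end = 11.7 μs.

11.7 μs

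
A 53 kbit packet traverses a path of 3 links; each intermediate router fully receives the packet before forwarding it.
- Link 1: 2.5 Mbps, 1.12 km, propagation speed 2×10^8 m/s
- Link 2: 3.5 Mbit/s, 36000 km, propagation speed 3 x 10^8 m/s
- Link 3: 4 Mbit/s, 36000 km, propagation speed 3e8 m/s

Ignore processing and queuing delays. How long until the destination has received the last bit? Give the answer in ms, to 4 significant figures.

L = 53000 bits.
Transmission delays (L/R per hop): 21.2, 15.1429, 13.25 ms; sum = 49.5929 ms.
Propagation delays (d/s per hop): 0.0056, 120, 120 ms; sum = 240.006 ms.
End-to-end = 289.6 ms.

289.6 ms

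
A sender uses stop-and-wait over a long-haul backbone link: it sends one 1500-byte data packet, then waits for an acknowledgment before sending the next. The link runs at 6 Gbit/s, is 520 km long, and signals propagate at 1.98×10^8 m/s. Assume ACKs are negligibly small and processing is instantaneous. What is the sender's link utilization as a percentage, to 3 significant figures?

t_tx = L/R = 12000/6000000000 = 2e-06 s.
t_prop = 520000/198000000 = 0.00262626 s; RTT = 0.00525253 s.
Cycle = t_tx + RTT = 0.00525453 s.
Utilization = t_tx / cycle = 2e-06/0.00525453 = 0.0381 %.

0.0381 %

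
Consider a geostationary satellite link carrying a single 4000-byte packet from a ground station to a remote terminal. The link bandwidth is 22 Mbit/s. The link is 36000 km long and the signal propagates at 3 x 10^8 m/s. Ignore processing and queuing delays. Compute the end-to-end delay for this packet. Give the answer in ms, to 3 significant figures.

121 ms

L = 4000 × 8 = 32000 bits.
Transmission delay = L/R = 32000 / 22000000 = 1.45455 ms.
Propagation delay = d/s = 36000000 m / 300000000 m/s = 120 ms.
Total = 121 ms.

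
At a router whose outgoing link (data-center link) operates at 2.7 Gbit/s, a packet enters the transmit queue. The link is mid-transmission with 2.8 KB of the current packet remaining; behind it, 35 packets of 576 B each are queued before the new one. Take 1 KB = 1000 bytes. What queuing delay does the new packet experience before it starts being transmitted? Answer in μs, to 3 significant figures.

68.0 μs

Each queued packet: L/R = 4608/2700000000 = 1.70667 μs.
35 queued → 59.7333 μs.
Plus remaining 22400 bits of current packet: 8.2963 μs.
Queuing delay = 68.0 μs.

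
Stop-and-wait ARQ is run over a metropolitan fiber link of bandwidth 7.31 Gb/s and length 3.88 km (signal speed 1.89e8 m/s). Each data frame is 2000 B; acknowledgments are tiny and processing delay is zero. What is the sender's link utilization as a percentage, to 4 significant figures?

t_tx = L/R = 16000/7310000000 = 2.18878e-06 s.
t_prop = 3880/189000000 = 2.05291e-05 s; RTT = 4.10582e-05 s.
Cycle = t_tx + RTT = 4.3247e-05 s.
Utilization = t_tx / cycle = 2.18878e-06/4.3247e-05 = 5.061 %.

5.061 %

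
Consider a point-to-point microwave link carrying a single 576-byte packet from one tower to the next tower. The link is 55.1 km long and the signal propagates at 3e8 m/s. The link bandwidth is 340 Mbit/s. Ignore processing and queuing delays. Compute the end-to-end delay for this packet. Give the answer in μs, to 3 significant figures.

L = 576 × 8 = 4608 bits.
Transmission delay = L/R = 4608 / 340000000 = 13.5529 μs.
Propagation delay = d/s = 55100 m / 300000000 m/s = 183.667 μs.
Total = 197 μs.

197 μs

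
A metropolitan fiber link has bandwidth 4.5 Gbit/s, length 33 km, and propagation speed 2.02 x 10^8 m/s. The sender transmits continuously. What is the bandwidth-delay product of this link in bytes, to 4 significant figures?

Propagation delay = 33000 / 202000000 = 0.000163366 s.
BDP = R × t_prop = 4500000000 × 0.000163366 = 735149 bits.
In bytes: 735149/8 = 91890 bytes.

91890 bytes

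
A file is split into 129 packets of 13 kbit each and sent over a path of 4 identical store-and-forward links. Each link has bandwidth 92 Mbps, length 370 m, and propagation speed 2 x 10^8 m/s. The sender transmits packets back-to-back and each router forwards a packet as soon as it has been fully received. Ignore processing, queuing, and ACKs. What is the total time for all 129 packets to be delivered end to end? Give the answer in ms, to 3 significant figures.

Per-hop transmission t_tx = L/R = 13000/92000000 = 0.141304 ms.
Per-hop propagation t_prop = 370/200000000 = 0.00185 ms.
Pipeline fill: first packet needs 4·t_tx to clear all hops; remaining 128 packets each add one t_tx.
Total = (4+129-1)·t_tx + 4·t_prop = 132·0.141304 + 4·0.00185 = 18.7 ms.

18.7 ms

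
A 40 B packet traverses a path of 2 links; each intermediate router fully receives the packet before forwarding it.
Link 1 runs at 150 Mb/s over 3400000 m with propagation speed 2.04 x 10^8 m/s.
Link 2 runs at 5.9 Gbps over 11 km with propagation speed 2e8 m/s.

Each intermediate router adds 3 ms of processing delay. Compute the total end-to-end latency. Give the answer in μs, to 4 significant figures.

L = 40 × 8 = 320 bits.
Transmission delays (L/R per hop): 2.13333, 0.0542373 μs; sum = 2.18757 μs.
Propagation delays (d/s per hop): 16666.7, 55 μs; sum = 16721.7 μs.
Processing at 1 router(s): 1 × 3 ms = 3000 μs.
End-to-end = 19720 μs.

19720 μs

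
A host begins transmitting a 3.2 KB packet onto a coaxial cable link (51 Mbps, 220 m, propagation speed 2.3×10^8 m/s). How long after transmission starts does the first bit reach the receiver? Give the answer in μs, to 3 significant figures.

First bit experiences only propagation delay: d/s = 220/2.3e+08 = 0.957 μs.

0.957 μs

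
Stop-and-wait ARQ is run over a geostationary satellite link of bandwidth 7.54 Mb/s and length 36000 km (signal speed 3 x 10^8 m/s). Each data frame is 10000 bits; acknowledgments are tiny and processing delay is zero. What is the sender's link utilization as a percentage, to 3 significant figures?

t_tx = L/R = 10000/7540000 = 0.00132626 s.
t_prop = 36000000/300000000 = 0.12 s; RTT = 0.24 s.
Cycle = t_tx + RTT = 0.241326 s.
Utilization = t_tx / cycle = 0.00132626/0.241326 = 0.550 %.

0.550 %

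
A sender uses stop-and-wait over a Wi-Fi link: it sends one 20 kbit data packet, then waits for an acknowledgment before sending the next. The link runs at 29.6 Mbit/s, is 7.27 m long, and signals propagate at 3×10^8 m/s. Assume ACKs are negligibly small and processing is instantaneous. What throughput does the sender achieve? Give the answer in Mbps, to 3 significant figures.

29.6 Mbps

t_tx = L/R = 20000/29600000 = 0.000675676 s.
t_prop = 7.27/300000000 = 2.42333e-08 s; RTT = 4.84667e-08 s.
Cycle = t_tx + RTT = 0.000675724 s.
Throughput = L / cycle = 20000 / 0.000675724 = 29.6 Mbps.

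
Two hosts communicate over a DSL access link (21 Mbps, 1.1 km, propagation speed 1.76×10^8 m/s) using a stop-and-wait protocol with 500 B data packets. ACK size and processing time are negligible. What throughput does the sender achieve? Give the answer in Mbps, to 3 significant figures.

19.7 Mbps

t_tx = L/R = 4000/21000000 = 0.000190476 s.
t_prop = 1100/176000000 = 6.25e-06 s; RTT = 1.25e-05 s.
Cycle = t_tx + RTT = 0.000202976 s.
Throughput = L / cycle = 4000 / 0.000202976 = 19.7 Mbps.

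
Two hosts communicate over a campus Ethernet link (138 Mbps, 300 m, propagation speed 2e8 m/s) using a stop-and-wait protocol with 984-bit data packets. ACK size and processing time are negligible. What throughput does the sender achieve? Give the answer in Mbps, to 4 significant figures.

97.13 Mbps

t_tx = L/R = 984/138000000 = 7.13043e-06 s.
t_prop = 300/200000000 = 1.5e-06 s; RTT = 3e-06 s.
Cycle = t_tx + RTT = 1.01304e-05 s.
Throughput = L / cycle = 984 / 1.01304e-05 = 97.13 Mbps.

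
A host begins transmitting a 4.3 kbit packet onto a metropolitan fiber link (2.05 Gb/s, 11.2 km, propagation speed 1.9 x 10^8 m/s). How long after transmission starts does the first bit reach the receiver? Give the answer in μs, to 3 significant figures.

First bit experiences only propagation delay: d/s = 11200/190000000 = 58.9 μs.

58.9 μs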